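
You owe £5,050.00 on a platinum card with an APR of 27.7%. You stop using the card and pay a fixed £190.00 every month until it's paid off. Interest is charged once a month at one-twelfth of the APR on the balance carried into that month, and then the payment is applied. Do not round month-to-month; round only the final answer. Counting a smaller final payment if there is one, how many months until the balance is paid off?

Monthly rate r = 27.7%/12 = 2.30833% = 0.0230833.
Recurrence: B ← B·(1+r) − £190.00.
Month 1: interest £116.57; balance after payment £4,976.57.
Month 2: interest £114.88; balance after payment £4,901.45.
Closed form: n = −ln(1 − rB₀/P)/ln(1+r) = −ln(0.38647)/ln(1.02308) ≈ 41.659, so the balance reaches zero during payment 42.

42 payments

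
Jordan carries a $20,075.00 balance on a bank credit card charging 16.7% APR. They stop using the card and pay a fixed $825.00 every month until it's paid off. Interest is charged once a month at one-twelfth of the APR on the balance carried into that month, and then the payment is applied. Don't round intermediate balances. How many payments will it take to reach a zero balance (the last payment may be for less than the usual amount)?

Monthly rate r = 16.7%/12 = 1.39167% = 0.0139167.
Recurrence: B ← B·(1+r) − $825.00.
Month 1: interest $279.38; balance after payment $19,529.38.
Month 2: interest $271.78; balance after payment $18,976.16.
Closed form: n = −ln(1 − rB₀/P)/ln(1+r) = −ln(0.66136)/ln(1.01392) ≈ 29.916, so the balance reaches zero during payment 30.

30 payments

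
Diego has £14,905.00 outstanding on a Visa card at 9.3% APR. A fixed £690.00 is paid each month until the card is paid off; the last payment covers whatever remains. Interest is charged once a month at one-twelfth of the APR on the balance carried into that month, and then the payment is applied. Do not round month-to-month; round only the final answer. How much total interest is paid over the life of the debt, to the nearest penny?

£1,470.73

Monthly rate r = 9.3%/12 = 0.775% = 0.00775.
Payoff takes n = ⌈−ln(1 − rB₀/P)/ln(1+r)⌉ = ⌈23.732⌉ = 24 payments; the last is £505.73.
Total paid = 23·£690.00 + £505.73 = £16,375.73.
Total interest = total paid − principal = £16,375.73 − £14,905.00 = £1,470.73.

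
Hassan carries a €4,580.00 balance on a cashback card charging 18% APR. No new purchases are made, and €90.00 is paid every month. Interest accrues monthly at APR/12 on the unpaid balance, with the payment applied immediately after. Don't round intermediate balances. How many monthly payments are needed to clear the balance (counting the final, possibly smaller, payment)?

97 months

Monthly rate r = 18%/12 = 1.5% = 0.015.
Recurrence: B ← B·(1+r) − €90.00.
Month 1: interest €68.70; balance after payment €4,558.70.
Month 2: interest €68.38; balance after payment €4,537.08.
Closed form: n = −ln(1 − rB₀/P)/ln(1+r) = −ln(0.23667)/ln(1.015) ≈ 96.792, so the balance reaches zero during payment 97.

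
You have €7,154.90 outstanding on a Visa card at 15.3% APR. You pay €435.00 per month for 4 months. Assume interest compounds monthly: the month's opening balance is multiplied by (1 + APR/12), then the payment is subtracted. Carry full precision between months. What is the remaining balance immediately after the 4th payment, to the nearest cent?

Monthly rate r = 15.3%/12 = 1.275% = 0.01275.
Each month: B ← B·(1+r) − €435.00.
Month 1: interest €91.22; balance after payment €6,811.12.
Month 2: interest €86.84; balance after payment €6,462.97.
Month 3: interest €82.40; balance after payment €6,110.37.
Month 4: interest €77.91; balance after payment €5,753.28.

€5,753.28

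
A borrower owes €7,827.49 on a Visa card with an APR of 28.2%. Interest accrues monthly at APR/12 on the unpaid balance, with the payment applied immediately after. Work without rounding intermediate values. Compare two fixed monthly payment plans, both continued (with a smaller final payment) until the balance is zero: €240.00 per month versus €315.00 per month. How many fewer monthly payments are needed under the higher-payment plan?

Monthly rate r = 28.2%/12 = 2.35% = 0.0235.
At €240.00/mo: n = ⌈−ln(1 − rB₀/P)/ln(1+r)⌉ = 63 payments (last €147.17); total interest = total paid − €7,827.49 = €7,199.68.
At €315.00/mo: 38 payments (last €238.30); total interest €4,065.81.
Payments saved = 63 − 38 = 25.

25 fewer payments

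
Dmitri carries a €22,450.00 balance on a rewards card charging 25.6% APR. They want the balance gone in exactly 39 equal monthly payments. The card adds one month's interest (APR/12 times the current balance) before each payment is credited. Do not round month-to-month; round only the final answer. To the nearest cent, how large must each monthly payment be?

Monthly rate r = 25.6%/12 = 2.13333% = 0.0213333.
Level-payment amortization: P = B₀·r / (1 − (1+r)^(−n)) = 22450.00·0.0213333 / (1 − 1.02133^(−39)).
Denominator 1 − (1+r)^(−39) = 0.560997234.
P = 478.933 / 0.560997234 ≈ 853.72.

€853.72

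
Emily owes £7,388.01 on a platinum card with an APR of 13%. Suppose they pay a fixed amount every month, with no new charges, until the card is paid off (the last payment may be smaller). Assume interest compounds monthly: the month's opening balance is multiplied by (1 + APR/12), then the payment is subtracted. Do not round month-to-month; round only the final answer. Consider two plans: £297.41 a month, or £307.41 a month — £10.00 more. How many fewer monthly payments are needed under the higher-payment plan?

Monthly rate r = 13%/12 = 1.08333% = 0.0108333.
At £297.41/mo: n = ⌈−ln(1 − rB₀/P)/ln(1+r)⌉ = 30 payments (last £28.26); total interest = total paid − £7,388.01 = £1,265.14.
At £307.41/mo: 28 payments (last £304.22); total interest £1,216.28.
Payments saved = 30 − 28 = 2.

2 fewer payments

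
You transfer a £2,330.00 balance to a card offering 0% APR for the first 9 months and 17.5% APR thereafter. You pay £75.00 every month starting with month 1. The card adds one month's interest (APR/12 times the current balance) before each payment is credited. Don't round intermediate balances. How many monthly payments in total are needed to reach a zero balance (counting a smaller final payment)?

36 payments

Promo months 1–9 at r₀ = 0%/12 = 0; months 10+ at r₁ = 17.5%/12 = 0.0145833.
After month 9 (no interest yet): B = £2,330.00 − 9·£75.00 = £1,655.00.
Then at r₁ with £75.00/mo: n₂ = −ln(1 − r₁·B/P)/ln(1+r₁) ≈ 26.82 → 27 more payments.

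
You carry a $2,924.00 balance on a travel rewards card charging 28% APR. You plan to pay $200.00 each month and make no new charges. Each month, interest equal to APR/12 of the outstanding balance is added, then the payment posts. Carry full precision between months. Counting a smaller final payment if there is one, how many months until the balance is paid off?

19 months

Monthly rate r = 28%/12 = 2.33333% = 0.0233333.
Recurrence: B ← B·(1+r) − $200.00.
Month 1: interest $68.23; balance after payment $2,792.23.
Month 2: interest $65.15; balance after payment $2,657.38.
Closed form: n = −ln(1 − rB₀/P)/ln(1+r) = −ln(0.65887)/ln(1.02333) ≈ 18.089, so the balance reaches zero during payment 19.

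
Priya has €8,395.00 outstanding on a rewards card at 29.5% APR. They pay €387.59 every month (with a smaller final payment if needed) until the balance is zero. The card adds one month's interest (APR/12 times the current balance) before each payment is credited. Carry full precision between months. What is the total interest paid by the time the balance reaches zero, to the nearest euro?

€3,740

Monthly rate r = 29.5%/12 = 2.45833% = 0.0245833.
Payoff takes n = ⌈−ln(1 − rB₀/P)/ln(1+r)⌉ = ⌈31.305⌉ = 32 payments; the last is €119.24.
Total paid = 31·€387.59 + €119.24 = €12,134.53.
Total interest = total paid − principal = €12,134.53 − €8,395.00 = €3,739.53.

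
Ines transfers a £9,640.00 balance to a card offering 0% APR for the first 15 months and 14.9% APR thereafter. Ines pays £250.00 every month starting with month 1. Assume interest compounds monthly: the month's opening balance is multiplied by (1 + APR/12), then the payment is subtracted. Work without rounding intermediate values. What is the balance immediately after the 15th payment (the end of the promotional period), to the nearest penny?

Promo months 1–15 at r₀ = 0%/12 = 0; months 16+ at r₁ = 14.9%/12 = 0.0124167.
After month 15 (no interest yet): B = £9,640.00 − 15·£250.00 = £5,890.00.

£5,890.00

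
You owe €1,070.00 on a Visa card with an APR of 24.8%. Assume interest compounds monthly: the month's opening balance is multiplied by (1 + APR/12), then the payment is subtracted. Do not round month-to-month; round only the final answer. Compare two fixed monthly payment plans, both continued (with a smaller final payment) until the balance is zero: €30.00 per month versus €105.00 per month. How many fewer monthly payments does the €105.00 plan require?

Monthly rate r = 24.8%/12 = 2.06667% = 0.0206667.
At €30.00/mo: n = ⌈−ln(1 − rB₀/P)/ln(1+r)⌉ = 66 payments (last €9.43); total interest = total paid − €1,070.00 = €889.43.
At €105.00/mo: 12 payments (last €59.14); total interest €144.14.
Payments saved = 66 − 12 = 54.

54 fewer payments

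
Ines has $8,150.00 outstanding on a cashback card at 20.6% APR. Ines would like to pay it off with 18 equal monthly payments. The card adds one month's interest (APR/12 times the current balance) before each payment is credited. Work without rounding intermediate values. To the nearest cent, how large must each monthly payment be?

Monthly rate r = 20.6%/12 = 1.71667% = 0.0171667.
Level-payment amortization: P = B₀·r / (1 − (1+r)^(−n)) = 8150.00·0.0171667 / (1 − 1.01717^(−18)).
Denominator 1 − (1+r)^(−18) = 0.263891475.
P = 139.908 / 0.263891475 ≈ 530.17.

$530.17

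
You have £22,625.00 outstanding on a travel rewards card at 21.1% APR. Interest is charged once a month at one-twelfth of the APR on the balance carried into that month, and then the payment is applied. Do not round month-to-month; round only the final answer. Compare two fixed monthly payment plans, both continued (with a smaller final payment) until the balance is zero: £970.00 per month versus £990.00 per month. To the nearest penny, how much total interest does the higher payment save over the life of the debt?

£186.12

Monthly rate r = 21.1%/12 = 1.75833% = 0.0175833.
At £970.00/mo: n = ⌈−ln(1 − rB₀/P)/ln(1+r)⌉ = 31 payments (last £276.15); total interest = total paid − £22,625.00 = £6,751.15.
At £990.00/mo: 30 payments (last £480.03); total interest £6,565.03.
Interest saved = £6,751.15 − £6,565.03 = £186.12.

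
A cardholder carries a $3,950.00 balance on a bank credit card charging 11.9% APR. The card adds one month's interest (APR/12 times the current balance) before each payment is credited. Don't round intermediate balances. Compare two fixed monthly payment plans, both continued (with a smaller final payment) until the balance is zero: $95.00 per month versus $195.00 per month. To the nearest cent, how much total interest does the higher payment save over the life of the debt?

Monthly rate r = 11.9%/12 = 0.991667% = 0.00991667.
At $95.00/mo: n = ⌈−ln(1 − rB₀/P)/ln(1+r)⌉ = 54 payments (last $82.71); total interest = total paid − $3,950.00 = $1,167.71.
At $195.00/mo: 23 payments (last $141.43); total interest $481.43.
Interest saved = $1,167.71 − $481.43 = $686.28.

$686.28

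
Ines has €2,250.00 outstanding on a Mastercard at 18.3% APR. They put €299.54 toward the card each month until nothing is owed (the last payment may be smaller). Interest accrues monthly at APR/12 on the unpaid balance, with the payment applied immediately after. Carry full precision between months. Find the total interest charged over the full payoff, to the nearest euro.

Monthly rate r = 18.3%/12 = 1.525% = 0.01525.
Payoff takes n = ⌈−ln(1 − rB₀/P)/ln(1+r)⌉ = ⌈8.038⌉ = 9 payments; the last is €11.58.
Total paid = 8·€299.54 + €11.58 = €2,407.90.
Total interest = total paid − principal = €2,407.90 − €2,250.00 = €157.90.

€158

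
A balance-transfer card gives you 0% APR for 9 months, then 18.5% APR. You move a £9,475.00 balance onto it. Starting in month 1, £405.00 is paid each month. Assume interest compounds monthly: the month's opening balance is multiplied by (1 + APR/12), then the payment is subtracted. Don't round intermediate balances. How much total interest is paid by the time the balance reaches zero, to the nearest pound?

Promo months 1–9 at r₀ = 0%/12 = 0; months 10+ at r₁ = 18.5%/12 = 0.0154167.
After month 9 (no interest yet): B = £9,475.00 − 9·£405.00 = £5,830.00.
Then at r₁ with £405.00/mo: n₂ = −ln(1 − r₁·B/P)/ln(1+r₁) ≈ 16.40 → 17 more payments.
Total paid = 25·£405.00 + £163.45 = £10,288.45; interest = £10,288.45 − £9,475.00 = £813.45.

£813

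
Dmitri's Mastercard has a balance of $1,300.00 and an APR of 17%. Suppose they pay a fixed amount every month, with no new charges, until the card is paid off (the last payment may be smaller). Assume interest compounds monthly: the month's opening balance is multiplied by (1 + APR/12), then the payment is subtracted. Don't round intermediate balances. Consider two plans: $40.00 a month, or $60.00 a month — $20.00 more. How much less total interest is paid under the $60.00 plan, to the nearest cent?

Monthly rate r = 17%/12 = 1.41667% = 0.0141667.
At $40.00/mo: n = ⌈−ln(1 − rB₀/P)/ln(1+r)⌉ = 44 payments (last $34.34); total interest = total paid − $1,300.00 = $454.34.
At $60.00/mo: 27 payments (last $3.85); total interest $263.85.
Interest saved = $454.34 − $263.85 = $190.49.

$190.49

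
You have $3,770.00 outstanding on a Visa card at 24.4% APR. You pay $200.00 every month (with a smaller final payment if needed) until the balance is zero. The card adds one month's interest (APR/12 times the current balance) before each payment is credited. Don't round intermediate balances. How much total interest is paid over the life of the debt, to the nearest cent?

Monthly rate r = 24.4%/12 = 2.03333% = 0.0203333.
Payoff takes n = ⌈−ln(1 − rB₀/P)/ln(1+r)⌉ = ⌈24.012⌉ = 25 payments; the last is $2.41.
Total paid = 24·$200.00 + $2.41 = $4,802.41.
Total interest = total paid − principal = $4,802.41 − $3,770.00 = $1,032.41.

$1,032.41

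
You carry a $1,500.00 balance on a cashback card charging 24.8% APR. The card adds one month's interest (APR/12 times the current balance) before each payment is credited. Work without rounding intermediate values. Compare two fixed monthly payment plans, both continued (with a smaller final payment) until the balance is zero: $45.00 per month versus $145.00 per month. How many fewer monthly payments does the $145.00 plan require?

Monthly rate r = 24.8%/12 = 2.06667% = 0.0206667.
At $45.00/mo: n = ⌈−ln(1 − rB₀/P)/ln(1+r)⌉ = 58 payments (last $3.58); total interest = total paid − $1,500.00 = $1,068.58.
At $145.00/mo: 12 payments (last $110.28); total interest $205.28.
Payments saved = 58 − 12 = 46.

46 fewer payments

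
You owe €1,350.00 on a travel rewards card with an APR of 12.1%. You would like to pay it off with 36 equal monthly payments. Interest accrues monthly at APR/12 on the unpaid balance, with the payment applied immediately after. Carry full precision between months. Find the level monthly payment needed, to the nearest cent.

Monthly rate r = 12.1%/12 = 1.00833% = 0.0100833.
Level-payment amortization: P = B₀·r / (1 − (1+r)^(−n)) = 1350.00·0.0100833 / (1 − 1.01008^(−36)).
Denominator 1 − (1+r)^(−36) = 0.3031479.
P = 13.6125 / 0.3031479 ≈ 44.90.

€44.90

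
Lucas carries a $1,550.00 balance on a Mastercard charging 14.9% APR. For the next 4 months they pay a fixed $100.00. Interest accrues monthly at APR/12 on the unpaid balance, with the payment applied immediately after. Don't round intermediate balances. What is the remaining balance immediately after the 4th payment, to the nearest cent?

$1,220.92

Monthly rate r = 14.9%/12 = 1.24167% = 0.0124167.
Each month: B ← B·(1+r) − $100.00.
Month 1: interest $19.25; balance after payment $1,469.25.
Month 2: interest $18.24; balance after payment $1,387.49.
Month 3: interest $17.23; balance after payment $1,304.72.
Month 4: interest $16.20; balance after payment $1,220.92.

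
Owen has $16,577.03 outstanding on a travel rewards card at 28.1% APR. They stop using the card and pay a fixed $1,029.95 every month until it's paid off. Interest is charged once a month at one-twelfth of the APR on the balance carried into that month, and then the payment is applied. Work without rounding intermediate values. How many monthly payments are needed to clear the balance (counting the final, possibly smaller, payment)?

Monthly rate r = 28.1%/12 = 2.34167% = 0.0234167.
Recurrence: B ← B·(1+r) − $1,029.95.
Month 1: interest $388.18; balance after payment $15,935.26.
Month 2: interest $373.15; balance after payment $15,278.46.
Closed form: n = −ln(1 − rB₀/P)/ln(1+r) = −ln(0.62311)/ln(1.02342) ≈ 20.436, so the balance reaches zero during payment 21.

21 payments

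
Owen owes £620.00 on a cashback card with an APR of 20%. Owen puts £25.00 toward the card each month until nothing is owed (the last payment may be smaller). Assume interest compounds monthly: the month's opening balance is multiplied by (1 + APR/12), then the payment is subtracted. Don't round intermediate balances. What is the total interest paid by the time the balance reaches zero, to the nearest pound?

Monthly rate r = 20%/12 = 1.66667% = 0.0166667.
Payoff takes n = ⌈−ln(1 − rB₀/P)/ln(1+r)⌉ = ⌈32.264⌉ = 33 payments; the last is £6.64.
Total paid = 32·£25.00 + £6.64 = £806.64.
Total interest = total paid − principal = £806.64 − £620.00 = £186.64.

£187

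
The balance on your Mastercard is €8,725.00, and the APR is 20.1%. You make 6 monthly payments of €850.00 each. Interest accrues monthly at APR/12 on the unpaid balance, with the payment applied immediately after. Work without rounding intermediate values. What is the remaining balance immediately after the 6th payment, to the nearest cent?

€4,321.02

Monthly rate r = 20.1%/12 = 1.675% = 0.01675.
Each month: B ← B·(1+r) − €850.00.
Month 1: interest €146.14; balance after payment €8,021.14.
Month 2: interest €134.35; balance after payment €7,305.50.
Month 3: interest €122.37; balance after payment €6,577.86.
Month 4: interest €110.18; balance after payment €5,838.04.
Month 5: interest €97.79; balance after payment €5,085.83.
Month 6: interest €85.19; balance after payment €4,321.02.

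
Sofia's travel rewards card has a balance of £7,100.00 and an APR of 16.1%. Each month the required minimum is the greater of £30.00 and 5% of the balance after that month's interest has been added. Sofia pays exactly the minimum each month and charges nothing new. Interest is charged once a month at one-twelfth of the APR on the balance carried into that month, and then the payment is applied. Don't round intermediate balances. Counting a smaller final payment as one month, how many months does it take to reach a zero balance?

89 months

Monthly rate r = 16.1%/12 = 1.34167% = 0.0134167.
While 5% of the post-interest balance exceeds £30.00, each month B ← (B·(1+r))·(1 − 0.05), i.e. B shrinks by the factor (1+r)·0.95 = 0.96275.
This holds for months 1–66. Entering month 67 the balance is £579.46; 5% of the post-interest balance is now below £30.00, so the flat £30.00 minimum applies from here.
From month 67 a fixed £30.00 at rate r clears £579.46 in 23 more payments. Total: 66 + 23 = 89 months.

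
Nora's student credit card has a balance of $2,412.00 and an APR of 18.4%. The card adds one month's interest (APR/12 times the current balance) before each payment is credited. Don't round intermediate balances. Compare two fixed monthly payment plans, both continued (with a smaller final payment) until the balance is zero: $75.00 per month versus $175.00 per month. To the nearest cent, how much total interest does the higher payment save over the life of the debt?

Monthly rate r = 18.4%/12 = 1.53333% = 0.0153333.
At $75.00/mo: n = ⌈−ln(1 − rB₀/P)/ln(1+r)⌉ = 45 payments (last $49.09); total interest = total paid − $2,412.00 = $937.09.
At $175.00/mo: 16 payments (last $105.68); total interest $318.68.
Interest saved = $937.09 − $318.68 = $618.41.

$618.41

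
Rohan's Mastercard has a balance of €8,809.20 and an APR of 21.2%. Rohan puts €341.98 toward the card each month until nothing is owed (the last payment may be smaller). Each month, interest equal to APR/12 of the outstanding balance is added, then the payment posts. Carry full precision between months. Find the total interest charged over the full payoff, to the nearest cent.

€3,047.24

Monthly rate r = 21.2%/12 = 1.76667% = 0.0176667.
Payoff takes n = ⌈−ln(1 − rB₀/P)/ln(1+r)⌉ = ⌈34.668⌉ = 35 payments; the last is €229.12.
Total paid = 34·€341.98 + €229.12 = €11,856.44.
Total interest = total paid − principal = €11,856.44 − €8,809.20 = €3,047.24.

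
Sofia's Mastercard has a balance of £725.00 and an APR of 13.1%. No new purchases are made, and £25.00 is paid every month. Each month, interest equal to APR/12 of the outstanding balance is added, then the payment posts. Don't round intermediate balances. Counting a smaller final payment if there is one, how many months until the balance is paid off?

Monthly rate r = 13.1%/12 = 1.09167% = 0.0109167.
Recurrence: B ← B·(1+r) − £25.00.
Month 1: interest £7.91; balance after payment £707.91.
Month 2: interest £7.73; balance after payment £690.64.
Closed form: n = −ln(1 − rB₀/P)/ln(1+r) = −ln(0.68342)/ln(1.01092) ≈ 35.059, so the balance reaches zero during payment 36.

36 months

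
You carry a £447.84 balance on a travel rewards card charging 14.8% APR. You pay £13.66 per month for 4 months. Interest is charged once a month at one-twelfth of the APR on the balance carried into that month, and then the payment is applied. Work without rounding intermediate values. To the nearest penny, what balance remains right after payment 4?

£414.69

Monthly rate r = 14.8%/12 = 1.23333% = 0.0123333.
Each month: B ← B·(1+r) − £13.66.
Month 1: interest £5.52; balance after payment £439.70.
Month 2: interest £5.42; balance after payment £431.47.
Month 3: interest £5.32; balance after payment £423.13.
Month 4: interest £5.22; balance after payment £414.69.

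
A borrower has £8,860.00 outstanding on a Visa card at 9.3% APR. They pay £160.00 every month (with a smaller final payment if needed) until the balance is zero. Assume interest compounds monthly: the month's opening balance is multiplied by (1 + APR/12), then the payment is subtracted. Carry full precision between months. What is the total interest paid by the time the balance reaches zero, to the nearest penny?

£2,759.44

Monthly rate r = 9.3%/12 = 0.775% = 0.00775.
Payoff takes n = ⌈−ln(1 − rB₀/P)/ln(1+r)⌉ = ⌈72.621⌉ = 73 payments; the last is £99.44.
Total paid = 72·£160.00 + £99.44 = £11,619.44.
Total interest = total paid − principal = £11,619.44 − £8,860.00 = £2,759.44.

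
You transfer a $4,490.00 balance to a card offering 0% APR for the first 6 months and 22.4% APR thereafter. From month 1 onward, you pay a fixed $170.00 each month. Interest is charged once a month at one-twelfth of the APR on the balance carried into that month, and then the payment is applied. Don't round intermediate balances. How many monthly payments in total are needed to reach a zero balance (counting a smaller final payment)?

Promo months 1–6 at r₀ = 0%/12 = 0; months 7+ at r₁ = 22.4%/12 = 0.0186667.
After month 6 (no interest yet): B = $4,490.00 − 6·$170.00 = $3,470.00.
Then at r₁ with $170.00/mo: n₂ = −ln(1 − r₁·B/P)/ln(1+r₁) ≈ 25.94 → 26 more payments.

32 payments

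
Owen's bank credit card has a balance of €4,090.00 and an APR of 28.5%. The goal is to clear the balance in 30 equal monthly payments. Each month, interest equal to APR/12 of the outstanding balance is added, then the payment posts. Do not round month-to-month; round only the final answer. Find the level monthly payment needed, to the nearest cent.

Monthly rate r = 28.5%/12 = 2.375% = 0.02375.
Level-payment amortization: P = B₀·r / (1 − (1+r)^(−n)) = 4090.00·0.02375 / (1 − 1.02375^(−30)).
Denominator 1 − (1+r)^(−30) = 0.505481484.
P = 97.1375 / 0.505481484 ≈ 192.17.

€192.17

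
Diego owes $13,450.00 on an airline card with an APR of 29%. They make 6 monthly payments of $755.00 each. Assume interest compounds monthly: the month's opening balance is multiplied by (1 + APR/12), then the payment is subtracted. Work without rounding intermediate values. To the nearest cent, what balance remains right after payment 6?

$10,709.28

Monthly rate r = 29%/12 = 2.41667% = 0.0241667.
Each month: B ← B·(1+r) − $755.00.
Month 1: interest $325.04; balance after payment $13,020.04.
Month 2: interest $314.65; balance after payment $12,579.69.
Month 3: interest $304.01; balance after payment $12,128.70.
Month 4: interest $293.11; balance after payment $11,666.81.
Month 5: interest $281.95; balance after payment $11,193.76.
Month 6: interest $270.52; balance after payment $10,709.28.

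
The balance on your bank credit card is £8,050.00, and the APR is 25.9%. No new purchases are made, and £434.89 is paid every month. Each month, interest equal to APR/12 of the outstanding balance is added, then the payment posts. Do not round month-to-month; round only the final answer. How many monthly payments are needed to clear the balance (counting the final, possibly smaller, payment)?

Monthly rate r = 25.9%/12 = 2.15833% = 0.0215833.
Recurrence: B ← B·(1+r) − £434.89.
Month 1: interest £173.75; balance after payment £7,788.86.
Month 2: interest £168.11; balance after payment £7,522.08.
Closed form: n = −ln(1 − rB₀/P)/ln(1+r) = −ln(0.60048)/ln(1.02158) ≈ 23.884, so the balance reaches zero during payment 24.

24 months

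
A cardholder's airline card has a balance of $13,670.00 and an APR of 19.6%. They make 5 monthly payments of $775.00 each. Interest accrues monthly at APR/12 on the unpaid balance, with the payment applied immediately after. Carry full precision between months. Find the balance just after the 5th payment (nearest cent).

Monthly rate r = 19.6%/12 = 1.63333% = 0.0163333.
Each month: B ← B·(1+r) − $775.00.
Month 1: interest $223.28; balance after payment $13,118.28.
Month 2: interest $214.27; balance after payment $12,557.54.
Month 3: interest $205.11; balance after payment $11,987.65.
Month 4: interest $195.80; balance after payment $11,408.45.
Month 5: interest $186.34; balance after payment $10,819.78.

$10,819.78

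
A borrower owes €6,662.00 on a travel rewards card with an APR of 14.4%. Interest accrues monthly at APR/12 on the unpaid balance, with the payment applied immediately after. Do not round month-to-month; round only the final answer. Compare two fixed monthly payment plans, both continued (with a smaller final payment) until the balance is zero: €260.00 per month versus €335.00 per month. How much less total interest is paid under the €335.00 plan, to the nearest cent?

€351.32

Monthly rate r = 14.4%/12 = 1.2% = 0.012.
At €260.00/mo: n = ⌈−ln(1 − rB₀/P)/ln(1+r)⌉ = 31 payments (last €208.55); total interest = total paid − €6,662.00 = €1,346.55.
At €335.00/mo: 23 payments (last €287.23); total interest €995.23.
Interest saved = €1,346.55 − €995.23 = €351.32.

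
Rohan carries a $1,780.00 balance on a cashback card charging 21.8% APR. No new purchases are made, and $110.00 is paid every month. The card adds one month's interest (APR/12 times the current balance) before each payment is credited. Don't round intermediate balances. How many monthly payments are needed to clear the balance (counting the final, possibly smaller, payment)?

Monthly rate r = 21.8%/12 = 1.81667% = 0.0181667.
Recurrence: B ← B·(1+r) − $110.00.
Month 1: interest $32.34; balance after payment $1,702.34.
Month 2: interest $30.93; balance after payment $1,623.26.
Closed form: n = −ln(1 − rB₀/P)/ln(1+r) = −ln(0.70603)/ln(1.01817) ≈ 19.335, so the balance reaches zero during payment 20.

20 months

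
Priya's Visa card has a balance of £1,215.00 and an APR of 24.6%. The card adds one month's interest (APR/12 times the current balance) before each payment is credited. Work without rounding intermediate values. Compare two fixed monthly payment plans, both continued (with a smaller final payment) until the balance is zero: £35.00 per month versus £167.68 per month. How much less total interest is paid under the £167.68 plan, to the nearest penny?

Monthly rate r = 24.6%/12 = 2.05% = 0.0205.
At £35.00/mo: n = ⌈−ln(1 − rB₀/P)/ln(1+r)⌉ = 62 payments (last £9.90); total interest = total paid − £1,215.00 = £929.90.
At £167.68/mo: 8 payments (last £155.10); total interest £113.86.
Interest saved = £929.90 − £113.86 = £816.04.

£816.04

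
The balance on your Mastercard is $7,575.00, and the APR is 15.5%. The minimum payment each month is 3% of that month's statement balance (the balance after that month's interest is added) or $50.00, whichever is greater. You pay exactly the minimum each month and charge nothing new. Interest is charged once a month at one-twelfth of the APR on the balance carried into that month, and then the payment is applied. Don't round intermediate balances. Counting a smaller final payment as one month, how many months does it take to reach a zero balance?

130 months

Monthly rate r = 15.5%/12 = 1.29167% = 0.0129167.
While 3% of the post-interest balance exceeds $50.00, each month B ← (B·(1+r))·(1 − 0.03), i.e. B shrinks by the factor (1+r)·0.97 = 0.98253.
This holds for months 1–87. Entering month 88 the balance is $1,634.70; 3% of the post-interest balance is now below $50.00, so the flat $50.00 minimum applies from here.
From month 88 a fixed $50.00 at rate r clears $1,634.70 in 43 more payments. Total: 87 + 43 = 130 months.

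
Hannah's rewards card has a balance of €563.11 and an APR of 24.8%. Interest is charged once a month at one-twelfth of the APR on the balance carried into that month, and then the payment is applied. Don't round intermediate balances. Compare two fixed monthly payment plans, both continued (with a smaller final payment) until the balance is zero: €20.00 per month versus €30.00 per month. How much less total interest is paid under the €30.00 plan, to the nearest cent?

Monthly rate r = 24.8%/12 = 2.06667% = 0.0206667.
At €20.00/mo: n = ⌈−ln(1 − rB₀/P)/ln(1+r)⌉ = 43 payments (last €12.60); total interest = total paid − €563.11 = €289.49.
At €30.00/mo: 24 payments (last €29.93); total interest €156.82.
Interest saved = €289.49 − €156.82 = €132.67.

€132.67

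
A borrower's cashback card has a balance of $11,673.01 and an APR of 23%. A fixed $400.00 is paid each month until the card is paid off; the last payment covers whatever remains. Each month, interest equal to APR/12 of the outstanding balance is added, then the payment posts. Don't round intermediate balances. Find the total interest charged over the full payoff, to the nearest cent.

$5,592.72

Monthly rate r = 23%/12 = 1.91667% = 0.0191667.
Payoff takes n = ⌈−ln(1 − rB₀/P)/ln(1+r)⌉ = ⌈43.163⌉ = 44 payments; the last is $65.73.
Total paid = 43·$400.00 + $65.73 = $17,265.73.
Total interest = total paid − principal = $17,265.73 − $11,673.01 = $5,592.72.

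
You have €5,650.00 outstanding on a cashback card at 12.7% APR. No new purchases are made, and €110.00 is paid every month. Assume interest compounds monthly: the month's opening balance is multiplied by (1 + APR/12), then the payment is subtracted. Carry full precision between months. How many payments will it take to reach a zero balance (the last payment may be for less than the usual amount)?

75 months

Monthly rate r = 12.7%/12 = 1.05833% = 0.0105833.
Recurrence: B ← B·(1+r) − €110.00.
Month 1: interest €59.80; balance after payment €5,599.80.
Month 2: interest €59.26; balance after payment €5,549.06.
Closed form: n = −ln(1 − rB₀/P)/ln(1+r) = −ln(0.4564)/ln(1.01058) ≈ 74.506, so the balance reaches zero during payment 75.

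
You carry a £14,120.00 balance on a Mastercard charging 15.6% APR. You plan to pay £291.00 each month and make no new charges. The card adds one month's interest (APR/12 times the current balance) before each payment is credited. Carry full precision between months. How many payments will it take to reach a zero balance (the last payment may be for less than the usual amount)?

78 payments

Monthly rate r = 15.6%/12 = 1.3% = 0.013.
Recurrence: B ← B·(1+r) − £291.00.
Month 1: interest £183.56; balance after payment £14,012.56.
Month 2: interest £182.16; balance after payment £13,903.72.
Closed form: n = −ln(1 − rB₀/P)/ln(1+r) = −ln(0.36921)/ln(1.013) ≈ 77.143, so the balance reaches zero during payment 78.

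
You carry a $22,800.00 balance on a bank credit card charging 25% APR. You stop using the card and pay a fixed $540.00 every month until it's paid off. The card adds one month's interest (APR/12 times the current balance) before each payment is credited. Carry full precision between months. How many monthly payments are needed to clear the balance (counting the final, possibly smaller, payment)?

Monthly rate r = 25%/12 = 2.08333% = 0.0208333.
Recurrence: B ← B·(1+r) − $540.00.
Month 1: interest $475.00; balance after payment $22,735.00.
Month 2: interest $473.65; balance after payment $22,668.65.
Closed form: n = −ln(1 − rB₀/P)/ln(1+r) = −ln(0.12037)/ln(1.02083) ≈ 102.680, so the balance reaches zero during payment 103.

103 payments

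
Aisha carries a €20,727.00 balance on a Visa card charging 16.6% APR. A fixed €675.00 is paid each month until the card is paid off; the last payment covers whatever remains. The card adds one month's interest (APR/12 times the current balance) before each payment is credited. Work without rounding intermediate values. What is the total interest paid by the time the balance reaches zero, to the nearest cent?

Monthly rate r = 16.6%/12 = 1.38333% = 0.0138333.
Payoff takes n = ⌈−ln(1 − rB₀/P)/ln(1+r)⌉ = ⌈40.251⌉ = 41 payments; the last is €170.57.
Total paid = 40·€675.00 + €170.57 = €27,170.57.
Total interest = total paid − principal = €27,170.57 − €20,727.00 = €6,443.57.

€6,443.57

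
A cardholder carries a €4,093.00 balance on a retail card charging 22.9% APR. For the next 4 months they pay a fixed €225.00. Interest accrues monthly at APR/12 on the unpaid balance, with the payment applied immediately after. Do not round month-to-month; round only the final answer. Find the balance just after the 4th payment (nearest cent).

Monthly rate r = 22.9%/12 = 1.90833% = 0.0190833.
Each month: B ← B·(1+r) − €225.00.
Month 1: interest €78.11; balance after payment €3,946.11.
Month 2: interest €75.30; balance after payment €3,796.41.
Month 3: interest €72.45; balance after payment €3,643.86.
Month 4: interest €69.54; balance after payment €3,488.40.

€3,488.40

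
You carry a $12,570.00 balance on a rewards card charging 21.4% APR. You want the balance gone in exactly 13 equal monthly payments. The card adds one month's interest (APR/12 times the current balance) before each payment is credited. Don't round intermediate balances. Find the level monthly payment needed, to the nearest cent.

Monthly rate r = 21.4%/12 = 1.78333% = 0.0178333.
Level-payment amortization: P = B₀·r / (1 − (1+r)^(−n)) = 12570.00·0.0178333 / (1 − 1.01783^(−13)).
Denominator 1 − (1+r)^(−13) = 0.20529985.
P = 224.165 / 0.20529985 ≈ 1091.89.

$1,091.89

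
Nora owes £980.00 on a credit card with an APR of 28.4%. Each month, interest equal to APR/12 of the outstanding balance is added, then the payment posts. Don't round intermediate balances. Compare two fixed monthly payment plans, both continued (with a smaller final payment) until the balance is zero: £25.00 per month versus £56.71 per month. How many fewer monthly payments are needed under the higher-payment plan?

Monthly rate r = 28.4%/12 = 2.36667% = 0.0236667.
At £25.00/mo: n = ⌈−ln(1 − rB₀/P)/ln(1+r)⌉ = 113 payments (last £8.19); total interest = total paid − £980.00 = £1,828.19.
At £56.71/mo: 23 payments (last £27.58); total interest £295.20.
Payments saved = 113 − 23 = 90.

90 fewer payments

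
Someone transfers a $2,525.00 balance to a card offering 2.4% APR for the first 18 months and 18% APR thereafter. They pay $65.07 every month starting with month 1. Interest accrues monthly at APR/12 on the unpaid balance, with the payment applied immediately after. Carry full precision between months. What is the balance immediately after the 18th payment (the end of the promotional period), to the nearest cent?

$1,426.08

Promo months 1–18 at r₀ = 2.4%/12 = 0.002; months 19+ at r₁ = 18%/12 = 0.015.
After month 18: iterate B ← B·(1+r₀) − $65.07 for 18 months → $1,426.08.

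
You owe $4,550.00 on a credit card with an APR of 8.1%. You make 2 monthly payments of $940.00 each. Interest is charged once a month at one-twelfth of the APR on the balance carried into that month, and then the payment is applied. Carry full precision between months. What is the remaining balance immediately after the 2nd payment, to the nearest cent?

$2,725.29

Monthly rate r = 8.1%/12 = 0.675% = 0.00675.
Each month: B ← B·(1+r) − $940.00.
Month 1: interest $30.71; balance after payment $3,640.71.
Month 2: interest $24.57; balance after payment $2,725.29.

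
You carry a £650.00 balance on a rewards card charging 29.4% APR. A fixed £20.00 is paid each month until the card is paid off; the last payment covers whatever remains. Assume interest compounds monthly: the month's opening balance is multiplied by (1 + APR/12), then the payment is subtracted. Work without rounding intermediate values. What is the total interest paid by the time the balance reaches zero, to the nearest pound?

£665

Monthly rate r = 29.4%/12 = 2.45% = 0.0245.
Payoff takes n = ⌈−ln(1 − rB₀/P)/ln(1+r)⌉ = ⌈65.725⌉ = 66 payments; the last is £14.56.
Total paid = 65·£20.00 + £14.56 = £1,314.56.
Total interest = total paid − principal = £1,314.56 − £650.00 = £664.56.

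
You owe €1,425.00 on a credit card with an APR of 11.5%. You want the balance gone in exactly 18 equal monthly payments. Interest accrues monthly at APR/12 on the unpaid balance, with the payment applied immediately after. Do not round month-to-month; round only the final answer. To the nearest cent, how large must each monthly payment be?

€86.57

Monthly rate r = 11.5%/12 = 0.958333% = 0.00958333.
Level-payment amortization: P = B₀·r / (1 − (1+r)^(−n)) = 1425.00·0.00958333 / (1 − 1.00958^(−18)).
Denominator 1 − (1+r)^(−18) = 0.157750239.
P = 13.6562 / 0.157750239 ≈ 86.57.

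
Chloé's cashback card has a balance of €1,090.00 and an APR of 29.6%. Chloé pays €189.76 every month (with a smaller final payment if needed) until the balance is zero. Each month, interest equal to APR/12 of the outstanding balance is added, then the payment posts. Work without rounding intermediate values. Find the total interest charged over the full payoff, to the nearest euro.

€100

Monthly rate r = 29.6%/12 = 2.46667% = 0.0246667.
Payoff takes n = ⌈−ln(1 − rB₀/P)/ln(1+r)⌉ = ⌈6.270⌉ = 7 payments; the last is €51.72.
Total paid = 6·€189.76 + €51.72 = €1,190.28.
Total interest = total paid − principal = €1,190.28 − €1,090.00 = €100.28.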